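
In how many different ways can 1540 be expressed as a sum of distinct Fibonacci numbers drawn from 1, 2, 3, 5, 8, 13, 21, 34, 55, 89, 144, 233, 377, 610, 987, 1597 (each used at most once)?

Starting from the Zeckendorf form and repeatedly splitting a term F_k into F_{k−1} + F_{k−2} (when neither is already used) reaches every representation.
1540 = 987+377+144+21+8+3 = 987+377+144+21+8+2+1 = 987+377+89+55+21+8+3 = … (16 more), for 19 in all.

19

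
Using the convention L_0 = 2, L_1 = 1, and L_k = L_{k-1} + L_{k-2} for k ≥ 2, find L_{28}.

Iterating the recurrence up to L_{23} = 64079 and L_{22} = 39603:
L_{24} = L_{23} + L_{22} = 64079 + 39603 = 103682
L_{25} = L_{24} + L_{23} = 103682 + 64079 = 167761
L_{26} = L_{25} + L_{24} = 167761 + 103682 = 271443
L_{27} = L_{26} + L_{25} = 271443 + 167761 = 439204
L_{28} = L_{27} + L_{26} = 439204 + 271443 = 710647

710647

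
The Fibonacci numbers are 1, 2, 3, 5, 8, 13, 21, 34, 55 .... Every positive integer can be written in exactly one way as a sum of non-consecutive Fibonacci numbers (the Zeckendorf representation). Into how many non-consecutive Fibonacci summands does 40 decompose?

Repeatedly subtract the largest Fibonacci number that fits:
40 − 34 = 6
6 − 5 = 1
1 − 1 = 0
40 = 34 + 5 + 1, which has 3 terms.

3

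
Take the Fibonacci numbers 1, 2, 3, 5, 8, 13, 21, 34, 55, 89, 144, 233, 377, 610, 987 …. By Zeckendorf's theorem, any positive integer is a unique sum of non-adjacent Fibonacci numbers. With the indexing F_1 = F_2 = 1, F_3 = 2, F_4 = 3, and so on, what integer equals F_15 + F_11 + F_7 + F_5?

717

F_15 + F_11 + F_7 + F_5 = 610 + 89 + 13 + 5 = 717.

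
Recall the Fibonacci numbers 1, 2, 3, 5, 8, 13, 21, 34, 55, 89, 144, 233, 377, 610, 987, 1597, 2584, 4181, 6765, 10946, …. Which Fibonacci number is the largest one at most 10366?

6765

6765 ≤ 10366 < 10946, so the largest Fibonacci number not exceeding 10366 is 6765.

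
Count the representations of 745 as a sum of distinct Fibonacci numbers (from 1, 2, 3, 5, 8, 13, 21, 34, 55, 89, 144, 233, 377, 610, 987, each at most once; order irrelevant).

7

Each representation comes from the Zeckendorf form by replacing some F_k with F_{k−1} + F_{k−2} where possible.
745 = 610+89+34+8+3+1 = 610+89+21+13+8+3+1 = 377+233+89+34+8+3+1 = 610+55+34+21+13+8+3+1 = 377+233+89+21+13+8+3+1 = … (2 more), for 7 in all.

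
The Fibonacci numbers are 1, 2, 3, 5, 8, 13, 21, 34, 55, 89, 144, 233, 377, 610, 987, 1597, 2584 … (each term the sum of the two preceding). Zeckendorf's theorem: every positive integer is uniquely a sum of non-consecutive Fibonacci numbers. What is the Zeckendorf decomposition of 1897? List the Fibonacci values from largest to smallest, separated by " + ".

1597 + 233 + 55 + 8 + 3 + 1

subtract 1597 from 1897: 300 remains
subtract 233 from 300: 67 remains
subtract 55 from 67: 12 remains
subtract 8 from 12: 4 remains
subtract 3 from 4: 1 remains
subtract 1 from 1: 0 remains
So 1897 = 1597 + 233 + 55 + 8 + 3 + 1, with no two terms consecutive in the sequence.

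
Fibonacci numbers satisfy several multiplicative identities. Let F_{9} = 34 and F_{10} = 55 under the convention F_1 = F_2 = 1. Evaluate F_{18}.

2584

By the doubling identity F_{2k} = F_k(2F_{k+1} − F_k): F_{18} = 34·(2·55 − 34) = 34·76 = 2584.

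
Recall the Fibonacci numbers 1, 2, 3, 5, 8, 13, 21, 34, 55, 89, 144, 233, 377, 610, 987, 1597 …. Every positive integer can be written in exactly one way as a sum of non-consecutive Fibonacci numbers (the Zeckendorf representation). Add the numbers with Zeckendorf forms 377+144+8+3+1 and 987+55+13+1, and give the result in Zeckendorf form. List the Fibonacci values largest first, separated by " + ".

The two numbers are 533 and 1056, so their sum is 1589.
Greedily peel off the largest Fibonacci term at each step:
take 987 (≤ 1589); 1589 − 987 = 602
take 377 (≤ 602); 602 − 377 = 225
take 144 (≤ 225); 225 − 144 = 81
take 55 (≤ 81); 81 − 55 = 26
take 21 (≤ 26); 26 − 21 = 5
take 5 (≤ 5); 5 − 5 = 0

987 + 377 + 144 + 55 + 21 + 5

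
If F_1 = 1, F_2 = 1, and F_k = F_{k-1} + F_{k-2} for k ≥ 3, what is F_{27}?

Iterating the recurrence up to F_{22} = 17711 and F_{21} = 10946:
F_{23} = F_{22} + F_{21} = 17711 + 10946 = 28657
F_{24} = F_{23} + F_{22} = 28657 + 17711 = 46368
F_{25} = F_{24} + F_{23} = 46368 + 28657 = 75025
F_{26} = F_{25} + F_{24} = 75025 + 46368 = 121393
F_{27} = F_{26} + F_{25} = 121393 + 75025 = 196418

196418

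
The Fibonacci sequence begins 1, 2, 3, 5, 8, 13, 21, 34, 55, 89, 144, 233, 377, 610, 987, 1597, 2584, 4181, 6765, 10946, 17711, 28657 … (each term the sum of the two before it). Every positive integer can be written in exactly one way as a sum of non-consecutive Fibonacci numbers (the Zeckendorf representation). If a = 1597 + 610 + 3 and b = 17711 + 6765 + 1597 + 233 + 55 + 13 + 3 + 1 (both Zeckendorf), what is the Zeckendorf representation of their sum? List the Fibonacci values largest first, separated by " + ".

17711 + 6765 + 2584 + 987 + 377 + 144 + 13 + 5 + 2

The two numbers are 2210 and 26378, so their sum is 28588.
largest Fibonacci ≤ 28588 is 17711; 28588 − 17711 = 10877
largest Fibonacci ≤ 10877 is 6765; 10877 − 6765 = 4112
largest Fibonacci ≤ 4112 is 2584; 4112 − 2584 = 1528
largest Fibonacci ≤ 1528 is 987; 1528 − 987 = 541
largest Fibonacci ≤ 541 is 377; 541 − 377 = 164
largest Fibonacci ≤ 164 is 144; 164 − 144 = 20
largest Fibonacci ≤ 20 is 13; 20 − 13 = 7
largest Fibonacci ≤ 7 is 5; 7 − 5 = 2
largest Fibonacci ≤ 2 is 2; 2 − 2 = 0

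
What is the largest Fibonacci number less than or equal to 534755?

514229 ≤ 534755 < 832040, so the largest Fibonacci number not exceeding 534755 is 514229.

514229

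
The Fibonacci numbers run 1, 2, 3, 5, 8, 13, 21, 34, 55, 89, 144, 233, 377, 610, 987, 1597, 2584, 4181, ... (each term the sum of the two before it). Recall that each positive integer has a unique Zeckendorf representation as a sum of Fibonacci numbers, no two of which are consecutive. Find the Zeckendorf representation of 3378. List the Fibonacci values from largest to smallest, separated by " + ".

2584 + 610 + 144 + 34 + 5 + 1

Greedy algorithm:
3378: greatest Fibonacci not exceeding it is 2584, leaving 794
794: greatest Fibonacci not exceeding it is 610, leaving 184
184: greatest Fibonacci not exceeding it is 144, leaving 40
40: greatest Fibonacci not exceeding it is 34, leaving 6
6: greatest Fibonacci not exceeding it is 5, leaving 1
1: greatest Fibonacci not exceeding it is 1, leaving 0
So 3378 = 2584 + 610 + 144 + 34 + 5 + 1, with no two terms consecutive in the sequence.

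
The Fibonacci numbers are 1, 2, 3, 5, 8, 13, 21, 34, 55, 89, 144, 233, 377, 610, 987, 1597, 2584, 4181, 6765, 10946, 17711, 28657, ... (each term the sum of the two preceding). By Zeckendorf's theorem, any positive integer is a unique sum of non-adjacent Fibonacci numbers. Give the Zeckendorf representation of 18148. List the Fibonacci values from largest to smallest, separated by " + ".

17711 + 377 + 55 + 5

Repeatedly subtract the largest Fibonacci number that fits:
subtract 17711 from 18148: 437 remains
subtract 377 from 437: 60 remains
subtract 55 from 60: 5 remains
subtract 5 from 5: 0 remains
So 18148 = 17711 + 377 + 55 + 5, with no two terms consecutive in the sequence.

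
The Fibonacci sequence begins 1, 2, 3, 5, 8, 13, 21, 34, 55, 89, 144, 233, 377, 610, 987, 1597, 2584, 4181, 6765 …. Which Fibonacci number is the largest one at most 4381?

4181

4181 ≤ 4381 < 6765, so the largest Fibonacci number not exceeding 4381 is 4181.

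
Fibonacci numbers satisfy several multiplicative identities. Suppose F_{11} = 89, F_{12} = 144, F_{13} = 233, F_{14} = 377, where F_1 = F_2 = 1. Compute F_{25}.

75025

By the addition formula F_{m+n} = F_m F_{n+1} + F_{m−1} F_n with m=14, n=11: F_{25} = 377·144 + 233·89 = 54288 + 20737 = 75025.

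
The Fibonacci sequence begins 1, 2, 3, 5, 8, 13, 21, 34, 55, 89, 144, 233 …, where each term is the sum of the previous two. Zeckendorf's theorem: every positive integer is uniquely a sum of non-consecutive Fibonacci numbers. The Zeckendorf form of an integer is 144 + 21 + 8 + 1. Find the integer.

144 + 21 + 8 + 1 = 174.

174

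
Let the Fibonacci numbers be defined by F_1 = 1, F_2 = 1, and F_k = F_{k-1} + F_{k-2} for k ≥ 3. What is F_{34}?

Iterating the recurrence up to F_{26} = 121393 and F_{25} = 75025:
F_{27} = F_{26} + F_{25} = 121393 + 75025 = 196418
F_{28} = F_{27} + F_{26} = 196418 + 121393 = 317811
F_{29} = F_{28} + F_{27} = 317811 + 196418 = 514229
F_{30} = F_{29} + F_{28} = 514229 + 317811 = 832040
F_{31} = F_{30} + F_{29} = 832040 + 514229 = 1346269
F_{32} = F_{31} + F_{30} = 1346269 + 832040 = 2178309
F_{33} = F_{32} + F_{31} = 2178309 + 1346269 = 3524578
F_{34} = F_{33} + F_{32} = 3524578 + 2178309 = 5702887

5702887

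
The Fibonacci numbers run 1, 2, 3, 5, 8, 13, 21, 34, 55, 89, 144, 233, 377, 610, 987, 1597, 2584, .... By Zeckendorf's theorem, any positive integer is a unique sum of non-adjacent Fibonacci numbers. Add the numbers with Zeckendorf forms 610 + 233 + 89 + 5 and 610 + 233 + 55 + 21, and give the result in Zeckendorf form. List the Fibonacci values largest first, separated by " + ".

1597 + 233 + 21 + 5

The two numbers are 937 and 919, so their sum is 1856.
Repeatedly subtract the largest Fibonacci number that fits:
1856 − 1597 = 259
259 − 233 = 26
26 − 21 = 5
5 − 5 = 0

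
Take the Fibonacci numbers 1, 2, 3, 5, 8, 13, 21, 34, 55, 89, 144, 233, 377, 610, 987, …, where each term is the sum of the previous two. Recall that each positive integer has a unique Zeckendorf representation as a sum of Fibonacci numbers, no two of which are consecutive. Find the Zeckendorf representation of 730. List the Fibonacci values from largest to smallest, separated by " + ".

730: greatest Fibonacci not exceeding it is 610, leaving 120
120: greatest Fibonacci not exceeding it is 89, leaving 31
31: greatest Fibonacci not exceeding it is 21, leaving 10
10: greatest Fibonacci not exceeding it is 8, leaving 2
2: greatest Fibonacci not exceeding it is 2, leaving 0
So 730 = 610 + 89 + 21 + 8 + 2, with no two terms consecutive in the sequence.

610 + 89 + 21 + 8 + 2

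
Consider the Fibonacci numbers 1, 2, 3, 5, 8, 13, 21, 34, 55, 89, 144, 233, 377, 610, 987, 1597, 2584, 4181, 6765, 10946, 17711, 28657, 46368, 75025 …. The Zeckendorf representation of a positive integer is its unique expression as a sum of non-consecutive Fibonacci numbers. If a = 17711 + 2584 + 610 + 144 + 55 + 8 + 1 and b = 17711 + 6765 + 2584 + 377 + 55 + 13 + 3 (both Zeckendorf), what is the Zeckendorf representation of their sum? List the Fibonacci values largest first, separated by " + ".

46368 + 1597 + 610 + 34 + 8 + 3 + 1

The two numbers are 21113 and 27508, so their sum is 48621.
46368 ≤ 48621 < 75025, so take 46368; remainder 2253
1597 ≤ 2253 < 2584, so take 1597; remainder 656
610 ≤ 656 < 987, so take 610; remainder 46
34 ≤ 46 < 55, so take 34; remainder 12
8 ≤ 12 < 13, so take 8; remainder 4
3 ≤ 4 < 5, so take 3; remainder 1
1 ≤ 1 < 2, so take 1; remainder 0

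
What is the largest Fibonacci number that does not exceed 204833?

196418

196418 ≤ 204833 < 317811, so the largest Fibonacci number not exceeding 204833 is 196418.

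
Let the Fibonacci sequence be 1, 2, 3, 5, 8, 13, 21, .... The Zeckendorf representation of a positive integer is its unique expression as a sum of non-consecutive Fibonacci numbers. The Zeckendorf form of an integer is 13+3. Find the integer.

13+3 = 16.

16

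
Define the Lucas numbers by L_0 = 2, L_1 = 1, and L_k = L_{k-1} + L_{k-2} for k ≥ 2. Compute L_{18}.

Iterating the recurrence up to L_{10} = 123 and L_{9} = 76:
L_{11} = L_{10} + L_{9} = 123 + 76 = 199
L_{12} = L_{11} + L_{10} = 199 + 123 = 322
L_{13} = L_{12} + L_{11} = 322 + 199 = 521
L_{14} = L_{13} + L_{12} = 521 + 322 = 843
L_{15} = L_{14} + L_{13} = 843 + 521 = 1364
L_{16} = L_{15} + L_{14} = 1364 + 843 = 2207
L_{17} = L_{16} + L_{15} = 2207 + 1364 = 3571
L_{18} = L_{17} + L_{16} = 3571 + 2207 = 5778

5778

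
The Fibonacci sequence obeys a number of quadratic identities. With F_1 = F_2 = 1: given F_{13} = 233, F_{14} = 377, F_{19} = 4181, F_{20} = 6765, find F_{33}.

By the addition formula F_{m+n} = F_m F_{n+1} + F_{m−1} F_n with m=14, n=19: F_{33} = 377·6765 + 233·4181 = 2550405 + 974173 = 3524578.

3524578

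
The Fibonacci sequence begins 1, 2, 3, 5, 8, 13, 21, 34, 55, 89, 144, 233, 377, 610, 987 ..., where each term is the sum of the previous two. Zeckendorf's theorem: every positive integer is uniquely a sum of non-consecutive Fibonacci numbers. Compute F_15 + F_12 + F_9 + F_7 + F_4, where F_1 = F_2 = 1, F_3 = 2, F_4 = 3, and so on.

F_15 + F_12 + F_9 + F_7 + F_4 = 610 + 144 + 34 + 13 + 3 = 804.

804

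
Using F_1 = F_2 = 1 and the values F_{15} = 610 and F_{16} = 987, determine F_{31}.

1346269

By F_{2k+1} = F_k² + F_{k+1}²: F_{31} = 610² + 987² = 372100 + 974169 = 1346269.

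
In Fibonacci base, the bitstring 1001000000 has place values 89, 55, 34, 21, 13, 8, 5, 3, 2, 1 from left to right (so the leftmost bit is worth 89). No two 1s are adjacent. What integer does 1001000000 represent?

110

Summing the place values of the 1 bits: 89 + 21 = 110.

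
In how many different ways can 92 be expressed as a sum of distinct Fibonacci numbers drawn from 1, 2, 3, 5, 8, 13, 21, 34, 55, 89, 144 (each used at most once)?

Starting from the Zeckendorf form and repeatedly splitting a term F_k into F_{k−1} + F_{k−2} (when neither is already used) reaches every representation.
92 = 89+3 = 89+2+1 = 55+34+3 = 55+34+2+1 = … (4 more), for 8 in all.

8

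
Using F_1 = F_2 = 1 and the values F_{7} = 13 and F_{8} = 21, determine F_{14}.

377

By the doubling identity F_{2k} = F_k(2F_{k+1} − F_k): F_{14} = 13·(2·21 − 13) = 13·29 = 377.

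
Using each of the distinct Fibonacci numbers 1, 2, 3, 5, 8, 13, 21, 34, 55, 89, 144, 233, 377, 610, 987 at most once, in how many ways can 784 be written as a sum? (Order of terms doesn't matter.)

784 = 610+144+21+8+1 = 610+144+21+5+3+1 = 610+89+55+21+8+1 = … (11 more), for 14 in all.

14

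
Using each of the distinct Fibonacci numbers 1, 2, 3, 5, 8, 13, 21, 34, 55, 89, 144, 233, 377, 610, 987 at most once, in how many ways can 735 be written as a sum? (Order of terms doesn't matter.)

12

Each representation comes from the Zeckendorf form by replacing some F_k with F_{k−1} + F_{k−2} where possible.
735 = 610+89+34+2 = 610+89+21+13+2 = 377+233+89+34+2 = 610+89+21+8+5+2 = 610+55+34+21+13+2 = … (7 more), for 12 in all.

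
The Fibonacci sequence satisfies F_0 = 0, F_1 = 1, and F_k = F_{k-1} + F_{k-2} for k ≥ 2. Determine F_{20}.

6765

Iterating the recurrence up to F_{16} = 987 and F_{15} = 610:
F_{17} = F_{16} + F_{15} = 987 + 610 = 1597
F_{18} = F_{17} + F_{16} = 1597 + 987 = 2584
F_{19} = F_{18} + F_{17} = 2584 + 1597 = 4181
F_{20} = F_{19} + F_{18} = 4181 + 2584 = 6765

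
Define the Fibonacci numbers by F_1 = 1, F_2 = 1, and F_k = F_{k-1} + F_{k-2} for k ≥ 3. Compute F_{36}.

Iterating the recurrence up to F_{30} = 832040 and F_{29} = 514229:
F_{31} = F_{30} + F_{29} = 832040 + 514229 = 1346269
F_{32} = F_{31} + F_{30} = 1346269 + 832040 = 2178309
F_{33} = F_{32} + F_{31} = 2178309 + 1346269 = 3524578
F_{34} = F_{33} + F_{32} = 3524578 + 2178309 = 5702887
F_{35} = F_{34} + F_{33} = 5702887 + 3524578 = 9227465
F_{36} = F_{35} + F_{34} = 9227465 + 5702887 = 14930352

14930352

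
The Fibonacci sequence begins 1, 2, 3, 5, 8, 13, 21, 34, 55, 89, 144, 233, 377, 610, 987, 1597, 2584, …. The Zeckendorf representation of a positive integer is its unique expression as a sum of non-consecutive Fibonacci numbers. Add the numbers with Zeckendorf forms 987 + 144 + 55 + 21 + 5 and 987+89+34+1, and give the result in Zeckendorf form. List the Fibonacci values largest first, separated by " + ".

1597 + 610 + 89 + 21 + 5 + 1

The two numbers are 1212 and 1111, so their sum is 2323.
Greedy algorithm:
1597 ≤ 2323 < 2584, so take 1597; remainder 726
610 ≤ 726 < 987, so take 610; remainder 116
89 ≤ 116 < 144, so take 89; remainder 27
21 ≤ 27 < 34, so take 21; remainder 6
5 ≤ 6 < 8, so take 5; remainder 1
1 ≤ 1 < 2, so take 1; remainder 0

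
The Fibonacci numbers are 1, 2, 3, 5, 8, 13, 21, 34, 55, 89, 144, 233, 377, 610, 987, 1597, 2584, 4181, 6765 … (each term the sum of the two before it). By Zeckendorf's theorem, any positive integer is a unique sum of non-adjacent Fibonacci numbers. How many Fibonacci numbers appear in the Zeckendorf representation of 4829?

5

take 4181 (≤ 4829); 4829 − 4181 = 648
take 610 (≤ 648); 648 − 610 = 38
take 34 (≤ 38); 38 − 34 = 4
take 3 (≤ 4); 4 − 3 = 1
take 1 (≤ 1); 1 − 1 = 0
4829 = 4181 + 610 + 34 + 3 + 1, which has 5 terms.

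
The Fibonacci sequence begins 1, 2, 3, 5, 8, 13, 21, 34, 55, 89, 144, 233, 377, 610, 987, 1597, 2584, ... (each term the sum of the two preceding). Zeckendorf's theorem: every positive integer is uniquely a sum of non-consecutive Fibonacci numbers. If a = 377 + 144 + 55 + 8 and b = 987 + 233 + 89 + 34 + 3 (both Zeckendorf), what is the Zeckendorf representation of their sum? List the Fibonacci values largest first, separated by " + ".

1597 + 233 + 89 + 8 + 3

The two numbers are 584 and 1346, so their sum is 1930.
Greedily peel off the largest Fibonacci term at each step:
take 1597 (≤ 1930); 1930 − 1597 = 333
take 233 (≤ 333); 333 − 233 = 100
take 89 (≤ 100); 100 − 89 = 11
take 8 (≤ 11); 11 − 8 = 3
take 3 (≤ 3); 3 − 3 = 0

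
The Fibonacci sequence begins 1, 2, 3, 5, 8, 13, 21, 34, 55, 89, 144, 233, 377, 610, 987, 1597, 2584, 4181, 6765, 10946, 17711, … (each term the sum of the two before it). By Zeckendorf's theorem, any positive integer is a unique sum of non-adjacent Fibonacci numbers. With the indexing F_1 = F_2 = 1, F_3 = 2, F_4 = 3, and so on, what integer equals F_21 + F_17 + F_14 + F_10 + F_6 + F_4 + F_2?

F_21 + F_17 + F_14 + F_10 + F_6 + F_4 + F_2 = 10946 + 1597 + 377 + 55 + 8 + 3 + 1 = 12987.

12987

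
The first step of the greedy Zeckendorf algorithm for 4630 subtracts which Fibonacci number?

4181 ≤ 4630 < 6765, so the largest Fibonacci number not exceeding 4630 is 4181.

4181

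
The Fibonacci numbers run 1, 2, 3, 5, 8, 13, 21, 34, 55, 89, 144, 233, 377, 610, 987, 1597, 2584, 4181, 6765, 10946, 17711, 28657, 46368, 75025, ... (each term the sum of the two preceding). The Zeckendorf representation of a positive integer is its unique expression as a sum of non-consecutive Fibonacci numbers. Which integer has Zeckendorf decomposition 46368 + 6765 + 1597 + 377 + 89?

46368 + 6765 + 1597 + 377 + 89 = 55196.

55196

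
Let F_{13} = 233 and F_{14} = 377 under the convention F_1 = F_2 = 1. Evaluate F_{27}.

By F_{2k+1} = F_k² + F_{k+1}²: F_{27} = 233² + 377² = 54289 + 142129 = 196418.

196418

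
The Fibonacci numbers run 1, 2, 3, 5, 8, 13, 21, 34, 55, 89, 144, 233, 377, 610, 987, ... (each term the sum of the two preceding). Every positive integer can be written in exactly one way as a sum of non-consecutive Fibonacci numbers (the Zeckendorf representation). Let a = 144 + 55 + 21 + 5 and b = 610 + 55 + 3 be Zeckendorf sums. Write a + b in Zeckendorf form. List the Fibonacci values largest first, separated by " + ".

610 + 233 + 34 + 13 + 3

The two numbers are 225 and 668, so their sum is 893.
Greedily peel off the largest Fibonacci term at each step:
893 − 610 = 283
283 − 233 = 50
50 − 34 = 16
16 − 13 = 3
3 − 3 = 0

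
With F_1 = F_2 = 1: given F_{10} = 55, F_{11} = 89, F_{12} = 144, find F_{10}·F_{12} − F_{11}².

-1

55·144 − 89² = 7920 − 7921 = -1. (Cassini's identity: F_{k−1}F_{k+1} − F_k² = (−1)^k.)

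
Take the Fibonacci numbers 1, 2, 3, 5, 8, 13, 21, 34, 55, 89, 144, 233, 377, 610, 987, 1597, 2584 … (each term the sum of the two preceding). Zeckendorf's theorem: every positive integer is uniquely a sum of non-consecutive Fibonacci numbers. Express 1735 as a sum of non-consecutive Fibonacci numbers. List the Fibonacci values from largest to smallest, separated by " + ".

1735: greatest Fibonacci not exceeding it is 1597, leaving 138
138: greatest Fibonacci not exceeding it is 89, leaving 49
49: greatest Fibonacci not exceeding it is 34, leaving 15
15: greatest Fibonacci not exceeding it is 13, leaving 2
2: greatest Fibonacci not exceeding it is 2, leaving 0
So 1735 = 1597 + 89 + 34 + 13 + 2, with no two terms consecutive in the sequence.

1597 + 89 + 34 + 13 + 2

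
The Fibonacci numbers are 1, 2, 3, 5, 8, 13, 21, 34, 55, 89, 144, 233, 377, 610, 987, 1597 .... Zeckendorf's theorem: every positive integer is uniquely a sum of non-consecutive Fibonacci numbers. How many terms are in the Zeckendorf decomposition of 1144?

Repeatedly subtract the largest Fibonacci number that fits:
987 ≤ 1144 < 1597, so take 987; remainder 157
144 ≤ 157 < 233, so take 144; remainder 13
13 ≤ 13 < 21, so take 13; remainder 0
1144 = 987 + 144 + 13, which has 3 terms.

3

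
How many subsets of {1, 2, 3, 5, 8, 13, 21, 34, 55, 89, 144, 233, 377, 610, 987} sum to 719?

Starting from the Zeckendorf form and repeatedly splitting a term F_k into F_{k−1} + F_{k−2} (when neither is already used) reaches every representation.
719 = 610+89+13+5+2 = 610+55+34+13+5+2 = 377+233+89+13+5+2 = 377+233+55+34+13+5+2 = … (1 more), for 5 in all.

5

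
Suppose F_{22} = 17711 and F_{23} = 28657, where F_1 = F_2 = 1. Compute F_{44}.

By the doubling identity F_{2k} = F_k(2F_{k+1} − F_k): F_{44} = 17711·(2·28657 − 17711) = 17711·39603 = 701408733.

701408733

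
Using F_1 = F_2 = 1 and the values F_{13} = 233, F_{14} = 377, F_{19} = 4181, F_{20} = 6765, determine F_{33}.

3524578

By the addition formula F_{m+n} = F_m F_{n+1} + F_{m−1} F_n with m=14, n=19: F_{33} = 377·6765 + 233·4181 = 2550405 + 974173 = 3524578.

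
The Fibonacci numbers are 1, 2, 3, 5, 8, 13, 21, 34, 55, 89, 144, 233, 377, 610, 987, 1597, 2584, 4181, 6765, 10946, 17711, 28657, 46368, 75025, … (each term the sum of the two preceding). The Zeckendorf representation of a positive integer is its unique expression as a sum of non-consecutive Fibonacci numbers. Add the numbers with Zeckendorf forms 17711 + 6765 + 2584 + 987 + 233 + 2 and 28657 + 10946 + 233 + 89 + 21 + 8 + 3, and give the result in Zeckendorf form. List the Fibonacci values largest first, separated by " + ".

46368 + 17711 + 2584 + 987 + 377 + 144 + 55 + 13

The two numbers are 28282 and 39957, so their sum is 68239.
largest Fibonacci ≤ 68239 is 46368; 68239 − 46368 = 21871
largest Fibonacci ≤ 21871 is 17711; 21871 − 17711 = 4160
largest Fibonacci ≤ 4160 is 2584; 4160 − 2584 = 1576
largest Fibonacci ≤ 1576 is 987; 1576 − 987 = 589
largest Fibonacci ≤ 589 is 377; 589 − 377 = 212
largest Fibonacci ≤ 212 is 144; 212 − 144 = 68
largest Fibonacci ≤ 68 is 55; 68 − 55 = 13
largest Fibonacci ≤ 13 is 13; 13 − 13 = 0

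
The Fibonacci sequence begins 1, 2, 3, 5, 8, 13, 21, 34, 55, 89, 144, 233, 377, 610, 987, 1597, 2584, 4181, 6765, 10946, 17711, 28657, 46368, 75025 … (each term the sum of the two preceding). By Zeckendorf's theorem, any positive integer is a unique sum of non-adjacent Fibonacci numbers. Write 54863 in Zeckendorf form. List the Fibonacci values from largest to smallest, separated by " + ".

Greedy algorithm:
subtract 46368 from 54863: 8495 remains
subtract 6765 from 8495: 1730 remains
subtract 1597 from 1730: 133 remains
subtract 89 from 133: 44 remains
subtract 34 from 44: 10 remains
subtract 8 from 10: 2 remains
subtract 2 from 2: 0 remains
So 54863 = 46368 + 6765 + 1597 + 89 + 34 + 8 + 2, with no two terms consecutive in the sequence.

46368 + 6765 + 1597 + 89 + 34 + 8 + 2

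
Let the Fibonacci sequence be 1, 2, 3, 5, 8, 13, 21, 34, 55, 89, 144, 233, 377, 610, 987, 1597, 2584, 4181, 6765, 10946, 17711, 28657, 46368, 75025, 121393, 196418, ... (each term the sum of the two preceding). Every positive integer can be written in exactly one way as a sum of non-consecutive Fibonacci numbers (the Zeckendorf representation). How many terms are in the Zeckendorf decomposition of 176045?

8

Greedy algorithm:
121393 ≤ 176045 < 196418, so take 121393; remainder 54652
46368 ≤ 54652 < 75025, so take 46368; remainder 8284
6765 ≤ 8284 < 10946, so take 6765; remainder 1519
987 ≤ 1519 < 1597, so take 987; remainder 532
377 ≤ 532 < 610, so take 377; remainder 155
144 ≤ 155 < 233, so take 144; remainder 11
8 ≤ 11 < 13, so take 8; remainder 3
3 ≤ 3 < 5, so take 3; remainder 0
176045 = 121393 + 46368 + 6765 + 987 + 377 + 144 + 8 + 3, which has 8 terms.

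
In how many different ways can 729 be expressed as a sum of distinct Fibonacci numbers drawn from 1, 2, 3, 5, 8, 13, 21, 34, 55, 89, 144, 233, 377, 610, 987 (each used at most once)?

15

Starting from the Zeckendorf form and repeatedly splitting a term F_k into F_{k−1} + F_{k−2} (when neither is already used) reaches every representation.
729 = 610+89+21+8+1 = 610+89+21+5+3+1 = 610+55+34+21+8+1 = … (12 more), for 15 in all.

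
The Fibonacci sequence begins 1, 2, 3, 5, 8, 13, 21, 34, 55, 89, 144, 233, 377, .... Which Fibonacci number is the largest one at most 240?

233

233 ≤ 240 < 377, so the largest Fibonacci number not exceeding 240 is 233.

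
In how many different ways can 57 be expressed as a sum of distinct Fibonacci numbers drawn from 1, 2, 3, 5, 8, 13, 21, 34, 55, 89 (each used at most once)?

4

Each representation comes from the Zeckendorf form by replacing some F_k with F_{k−1} + F_{k−2} where possible.
57 = 55+2 = 34+21+2 = 34+13+8+2 = … (1 more), for 4 in all.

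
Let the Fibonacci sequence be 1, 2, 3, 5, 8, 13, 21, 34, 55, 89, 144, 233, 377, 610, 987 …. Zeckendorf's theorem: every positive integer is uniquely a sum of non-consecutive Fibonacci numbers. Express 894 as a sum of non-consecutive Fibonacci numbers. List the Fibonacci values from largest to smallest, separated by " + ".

610 + 233 + 34 + 13 + 3 + 1

Repeatedly subtract the largest Fibonacci number that fits:
subtract 610 from 894: 284 remains
subtract 233 from 284: 51 remains
subtract 34 from 51: 17 remains
subtract 13 from 17: 4 remains
subtract 3 from 4: 1 remains
subtract 1 from 1: 0 remains
So 894 = 610 + 233 + 34 + 13 + 3 + 1, with no two terms consecutive in the sequence.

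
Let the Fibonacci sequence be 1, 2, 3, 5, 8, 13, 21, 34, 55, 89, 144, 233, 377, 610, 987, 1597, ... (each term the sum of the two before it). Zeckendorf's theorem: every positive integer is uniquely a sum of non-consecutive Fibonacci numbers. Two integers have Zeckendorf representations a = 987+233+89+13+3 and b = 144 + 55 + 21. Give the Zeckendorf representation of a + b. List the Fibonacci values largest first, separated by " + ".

The two numbers are 1325 and 220, so their sum is 1545.
take 987 (≤ 1545); 1545 − 987 = 558
take 377 (≤ 558); 558 − 377 = 181
take 144 (≤ 181); 181 − 144 = 37
take 34 (≤ 37); 37 − 34 = 3
take 3 (≤ 3); 3 − 3 = 0

987 + 377 + 144 + 34 + 3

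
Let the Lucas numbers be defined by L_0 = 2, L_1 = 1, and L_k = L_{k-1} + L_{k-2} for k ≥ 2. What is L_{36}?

Iterating the recurrence up to L_{28} = 710647 and L_{27} = 439204:
L_{29} = L_{28} + L_{27} = 710647 + 439204 = 1149851
L_{30} = L_{29} + L_{28} = 1149851 + 710647 = 1860498
L_{31} = L_{30} + L_{29} = 1860498 + 1149851 = 3010349
L_{32} = L_{31} + L_{30} = 3010349 + 1860498 = 4870847
L_{33} = L_{32} + L_{31} = 4870847 + 3010349 = 7881196
L_{34} = L_{33} + L_{32} = 7881196 + 4870847 = 12752043
L_{35} = L_{34} + L_{33} = 12752043 + 7881196 = 20633239
L_{36} = L_{35} + L_{34} = 20633239 + 12752043 = 33385282

33385282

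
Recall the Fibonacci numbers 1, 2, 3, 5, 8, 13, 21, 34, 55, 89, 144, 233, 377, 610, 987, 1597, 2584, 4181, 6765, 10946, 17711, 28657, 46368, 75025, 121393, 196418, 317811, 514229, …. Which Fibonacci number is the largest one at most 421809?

317811

317811 ≤ 421809 < 514229, so the largest Fibonacci number not exceeding 421809 is 317811.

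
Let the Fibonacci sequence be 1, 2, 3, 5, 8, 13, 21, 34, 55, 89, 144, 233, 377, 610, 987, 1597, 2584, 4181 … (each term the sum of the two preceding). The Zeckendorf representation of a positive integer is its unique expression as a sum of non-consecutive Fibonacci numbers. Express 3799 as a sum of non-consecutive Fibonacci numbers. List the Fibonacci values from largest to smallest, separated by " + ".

Greedy algorithm:
2584 ≤ 3799 < 4181, so take 2584; remainder 1215
987 ≤ 1215 < 1597, so take 987; remainder 228
144 ≤ 228 < 233, so take 144; remainder 84
55 ≤ 84 < 89, so take 55; remainder 29
21 ≤ 29 < 34, so take 21; remainder 8
8 ≤ 8 < 13, so take 8; remainder 0
So 3799 = 2584 + 987 + 144 + 55 + 21 + 8, with no two terms consecutive in the sequence.

2584 + 987 + 144 + 55 + 21 + 8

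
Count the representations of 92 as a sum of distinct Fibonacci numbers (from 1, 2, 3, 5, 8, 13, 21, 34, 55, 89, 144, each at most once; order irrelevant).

92 = 89+3 = 89+2+1 = 55+34+3 = 55+34+2+1 = … (4 more), for 8 in all.

8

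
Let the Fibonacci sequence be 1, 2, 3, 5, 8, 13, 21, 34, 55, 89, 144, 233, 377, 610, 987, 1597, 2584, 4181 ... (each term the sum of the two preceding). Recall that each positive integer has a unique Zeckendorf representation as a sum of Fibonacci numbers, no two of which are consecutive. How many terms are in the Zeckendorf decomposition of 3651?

6

3651: greatest Fibonacci not exceeding it is 2584, leaving 1067
1067: greatest Fibonacci not exceeding it is 987, leaving 80
80: greatest Fibonacci not exceeding it is 55, leaving 25
25: greatest Fibonacci not exceeding it is 21, leaving 4
4: greatest Fibonacci not exceeding it is 3, leaving 1
1: greatest Fibonacci not exceeding it is 1, leaving 0
3651 = 2584 + 987 + 55 + 21 + 3 + 1, which has 6 terms.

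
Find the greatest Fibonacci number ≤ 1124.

987 ≤ 1124 < 1597, so the largest Fibonacci number not exceeding 1124 is 987.

987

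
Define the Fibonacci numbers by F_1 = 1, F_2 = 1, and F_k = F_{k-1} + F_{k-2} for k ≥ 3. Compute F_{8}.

F_{2} = F_{1} + F_{0} = 1 + 0 = 1
F_{3} = F_{2} + F_{1} = 1 + 1 = 2
F_{4} = F_{3} + F_{2} = 2 + 1 = 3
F_{5} = F_{4} + F_{3} = 3 + 2 = 5
F_{6} = F_{5} + F_{4} = 5 + 3 = 8
F_{7} = F_{6} + F_{5} = 8 + 5 = 13
F_{8} = F_{7} + F_{6} = 13 + 8 = 21

21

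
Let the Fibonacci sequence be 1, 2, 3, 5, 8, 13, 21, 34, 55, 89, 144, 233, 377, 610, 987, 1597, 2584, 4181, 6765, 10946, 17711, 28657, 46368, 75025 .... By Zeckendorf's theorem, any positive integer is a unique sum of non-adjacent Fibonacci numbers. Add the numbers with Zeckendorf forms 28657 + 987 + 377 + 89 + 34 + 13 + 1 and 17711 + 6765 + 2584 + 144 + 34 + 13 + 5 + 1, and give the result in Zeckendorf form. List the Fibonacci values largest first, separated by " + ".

46368 + 10946 + 89 + 8 + 3 + 1

The two numbers are 30158 and 27257, so their sum is 57415.
Repeatedly subtract the largest Fibonacci number that fits:
46368 ≤ 57415 < 75025, so take 46368; remainder 11047
10946 ≤ 11047 < 17711, so take 10946; remainder 101
89 ≤ 101 < 144, so take 89; remainder 12
8 ≤ 12 < 13, so take 8; remainder 4
3 ≤ 4 < 5, so take 3; remainder 1
1 ≤ 1 < 2, so take 1; remainder 0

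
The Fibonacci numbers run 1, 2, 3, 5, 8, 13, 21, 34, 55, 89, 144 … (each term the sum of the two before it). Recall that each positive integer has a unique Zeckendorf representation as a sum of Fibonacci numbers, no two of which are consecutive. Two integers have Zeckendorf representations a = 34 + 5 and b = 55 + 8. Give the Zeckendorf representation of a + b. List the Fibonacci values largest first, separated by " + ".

The two numbers are 39 and 63, so their sum is 102.
89 ≤ 102 < 144, so take 89; remainder 13
13 ≤ 13 < 21, so take 13; remainder 0

89 + 13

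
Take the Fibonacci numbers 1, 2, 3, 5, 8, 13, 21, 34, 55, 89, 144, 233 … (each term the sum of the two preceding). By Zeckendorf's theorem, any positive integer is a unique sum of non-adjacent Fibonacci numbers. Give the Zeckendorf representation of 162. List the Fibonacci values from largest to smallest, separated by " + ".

144 + 13 + 5

Repeatedly subtract the largest Fibonacci number that fits:
take 144 (≤ 162); 162 − 144 = 18
take 13 (≤ 18); 18 − 13 = 5
take 5 (≤ 5); 5 − 5 = 0
So 162 = 144 + 13 + 5, with no two terms consecutive in the sequence.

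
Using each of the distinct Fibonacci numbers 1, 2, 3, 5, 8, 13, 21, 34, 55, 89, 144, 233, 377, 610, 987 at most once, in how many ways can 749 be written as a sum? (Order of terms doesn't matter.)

18

749 = 610+89+34+13+3 = 610+89+34+13+2+1 = 610+89+34+8+5+3 = … (15 more), for 18 in all.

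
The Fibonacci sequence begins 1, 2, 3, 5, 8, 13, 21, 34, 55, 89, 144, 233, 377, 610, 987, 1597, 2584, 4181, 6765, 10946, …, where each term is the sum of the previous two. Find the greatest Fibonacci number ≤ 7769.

6765 ≤ 7769 < 10946, so the largest Fibonacci number not exceeding 7769 is 6765.

6765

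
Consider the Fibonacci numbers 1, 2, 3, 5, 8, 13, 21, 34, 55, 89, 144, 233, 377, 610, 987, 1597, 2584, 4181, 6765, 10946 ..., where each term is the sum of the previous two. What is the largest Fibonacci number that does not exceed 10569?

6765

6765 ≤ 10569 < 10946, so the largest Fibonacci number not exceeding 10569 is 6765.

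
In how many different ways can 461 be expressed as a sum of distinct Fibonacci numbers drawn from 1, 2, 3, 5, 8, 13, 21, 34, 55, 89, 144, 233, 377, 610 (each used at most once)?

461 = 377+55+21+8 = 377+55+21+5+3 = 233+144+55+21+8 = 377+55+21+5+2+1 = … (12 more), for 16 in all.

16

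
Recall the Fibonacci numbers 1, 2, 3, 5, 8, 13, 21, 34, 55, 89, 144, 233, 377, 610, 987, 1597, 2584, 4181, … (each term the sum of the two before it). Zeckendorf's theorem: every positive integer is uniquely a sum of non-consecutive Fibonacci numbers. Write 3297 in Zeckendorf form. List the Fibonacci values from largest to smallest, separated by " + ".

2584 + 610 + 89 + 13 + 1

3297 − 2584 = 713
713 − 610 = 103
103 − 89 = 14
14 − 13 = 1
1 − 1 = 0
So 3297 = 2584 + 610 + 89 + 13 + 1, with no two terms consecutive in the sequence.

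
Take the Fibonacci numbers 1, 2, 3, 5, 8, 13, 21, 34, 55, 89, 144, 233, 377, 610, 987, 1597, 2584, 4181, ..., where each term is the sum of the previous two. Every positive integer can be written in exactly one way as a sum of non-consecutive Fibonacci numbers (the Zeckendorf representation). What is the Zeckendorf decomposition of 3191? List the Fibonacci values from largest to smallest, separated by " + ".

2584 + 377 + 144 + 55 + 21 + 8 + 2

3191 − 2584 = 607
607 − 377 = 230
230 − 144 = 86
86 − 55 = 31
31 − 21 = 10
10 − 8 = 2
2 − 2 = 0
So 3191 = 2584 + 377 + 144 + 55 + 21 + 8 + 2, with no two terms consecutive in the sequence.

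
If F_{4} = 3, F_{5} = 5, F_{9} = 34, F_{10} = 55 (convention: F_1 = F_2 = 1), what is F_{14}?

By the addition formula F_{m+n} = F_m F_{n+1} + F_{m−1} F_n with m=10, n=4: F_{14} = 55·5 + 34·3 = 275 + 102 = 377.

377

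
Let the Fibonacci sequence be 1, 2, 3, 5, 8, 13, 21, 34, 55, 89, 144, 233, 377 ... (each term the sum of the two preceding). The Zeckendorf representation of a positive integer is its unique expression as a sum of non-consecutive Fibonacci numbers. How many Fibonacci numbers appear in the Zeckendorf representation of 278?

278: greatest Fibonacci not exceeding it is 233, leaving 45
45: greatest Fibonacci not exceeding it is 34, leaving 11
11: greatest Fibonacci not exceeding it is 8, leaving 3
3: greatest Fibonacci not exceeding it is 3, leaving 0
278 = 233 + 34 + 8 + 3, which has 4 terms.

4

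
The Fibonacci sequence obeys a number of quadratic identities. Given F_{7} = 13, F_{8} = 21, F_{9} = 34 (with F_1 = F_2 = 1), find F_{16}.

987

By the addition formula F_{m+n} = F_m F_{n+1} + F_{m−1} F_n with m=8, n=8: F_{16} = 21·34 + 13·21 = 714 + 273 = 987.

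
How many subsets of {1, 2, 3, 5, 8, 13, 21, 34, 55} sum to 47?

5

Each representation comes from the Zeckendorf form by replacing some F_k with F_{k−1} + F_{k−2} where possible.
47 = 34+13 = 34+8+5 = 34+8+3+2 = 21+13+8+5 = … (1 more), for 5 in all.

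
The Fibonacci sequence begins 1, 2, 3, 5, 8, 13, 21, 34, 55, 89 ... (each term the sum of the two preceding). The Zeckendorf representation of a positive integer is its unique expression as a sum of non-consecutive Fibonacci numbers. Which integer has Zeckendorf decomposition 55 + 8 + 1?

64

55 + 8 + 1 = 64.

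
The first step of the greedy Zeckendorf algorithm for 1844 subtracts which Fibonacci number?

1597

1597 ≤ 1844 < 2584, so the largest Fibonacci number not exceeding 1844 is 1597.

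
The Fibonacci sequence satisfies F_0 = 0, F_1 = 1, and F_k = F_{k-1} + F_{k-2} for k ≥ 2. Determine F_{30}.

832040

Iterating the recurrence up to F_{22} = 17711 and F_{21} = 10946:
F_{23} = F_{22} + F_{21} = 17711 + 10946 = 28657
F_{24} = F_{23} + F_{22} = 28657 + 17711 = 46368
F_{25} = F_{24} + F_{23} = 46368 + 28657 = 75025
F_{26} = F_{25} + F_{24} = 75025 + 46368 = 121393
F_{27} = F_{26} + F_{25} = 121393 + 75025 = 196418
F_{28} = F_{27} + F_{26} = 196418 + 121393 = 317811
F_{29} = F_{28} + F_{27} = 317811 + 196418 = 514229
F_{30} = F_{29} + F_{28} = 514229 + 317811 = 832040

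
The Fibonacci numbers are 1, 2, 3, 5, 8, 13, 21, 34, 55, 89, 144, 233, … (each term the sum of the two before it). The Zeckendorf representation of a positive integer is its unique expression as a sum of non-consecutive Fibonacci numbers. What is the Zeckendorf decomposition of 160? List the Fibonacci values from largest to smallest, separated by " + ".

144 + 13 + 3

largest Fibonacci ≤ 160 is 144; 160 − 144 = 16
largest Fibonacci ≤ 16 is 13; 16 − 13 = 3
largest Fibonacci ≤ 3 is 3; 3 − 3 = 0
So 160 = 144 + 13 + 3, with no two terms consecutive in the sequence.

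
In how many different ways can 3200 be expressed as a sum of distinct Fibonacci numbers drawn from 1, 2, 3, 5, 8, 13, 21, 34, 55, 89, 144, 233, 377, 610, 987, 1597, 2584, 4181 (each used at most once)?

22

Starting from the Zeckendorf form and repeatedly splitting a term F_k into F_{k−1} + F_{k−2} (when neither is already used) reaches every representation.
3200 = 2584+610+5+1 = 2584+610+3+2+1 = 2584+377+233+5+1 = 1597+987+610+5+1 = … (18 more), for 22 in all.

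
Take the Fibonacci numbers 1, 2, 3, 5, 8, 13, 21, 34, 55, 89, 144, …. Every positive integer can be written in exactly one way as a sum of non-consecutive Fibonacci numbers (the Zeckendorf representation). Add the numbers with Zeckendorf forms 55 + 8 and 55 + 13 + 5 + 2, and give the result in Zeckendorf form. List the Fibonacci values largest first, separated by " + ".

89 + 34 + 13 + 2

The two numbers are 63 and 75, so their sum is 138.
Greedily peel off the largest Fibonacci term at each step:
138 − 89 = 49
49 − 34 = 15
15 − 13 = 2
2 − 2 = 0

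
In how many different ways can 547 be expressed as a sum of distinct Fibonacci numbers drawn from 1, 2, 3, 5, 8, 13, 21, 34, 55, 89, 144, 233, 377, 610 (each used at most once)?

547 = 377+144+21+5 = 377+144+21+3+2 = 377+144+13+8+5 = 377+89+55+21+5 = … (12 more), for 16 in all.

16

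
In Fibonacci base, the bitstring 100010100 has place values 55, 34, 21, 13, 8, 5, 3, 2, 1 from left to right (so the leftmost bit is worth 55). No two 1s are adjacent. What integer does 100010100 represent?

Summing the place values of the 1 bits: 55 + 8 + 3 = 66.

66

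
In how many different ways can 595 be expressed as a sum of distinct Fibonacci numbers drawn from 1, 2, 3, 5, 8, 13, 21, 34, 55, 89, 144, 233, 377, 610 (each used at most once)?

12

595 = 377+144+55+13+5+1 = 377+144+55+13+3+2+1 = 377+144+34+21+13+5+1 = … (9 more), for 12 in all.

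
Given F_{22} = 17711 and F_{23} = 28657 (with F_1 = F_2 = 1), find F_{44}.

701408733

By the doubling identity F_{2k} = F_k(2F_{k+1} − F_k): F_{44} = 17711·(2·28657 − 17711) = 17711·39603 = 701408733.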